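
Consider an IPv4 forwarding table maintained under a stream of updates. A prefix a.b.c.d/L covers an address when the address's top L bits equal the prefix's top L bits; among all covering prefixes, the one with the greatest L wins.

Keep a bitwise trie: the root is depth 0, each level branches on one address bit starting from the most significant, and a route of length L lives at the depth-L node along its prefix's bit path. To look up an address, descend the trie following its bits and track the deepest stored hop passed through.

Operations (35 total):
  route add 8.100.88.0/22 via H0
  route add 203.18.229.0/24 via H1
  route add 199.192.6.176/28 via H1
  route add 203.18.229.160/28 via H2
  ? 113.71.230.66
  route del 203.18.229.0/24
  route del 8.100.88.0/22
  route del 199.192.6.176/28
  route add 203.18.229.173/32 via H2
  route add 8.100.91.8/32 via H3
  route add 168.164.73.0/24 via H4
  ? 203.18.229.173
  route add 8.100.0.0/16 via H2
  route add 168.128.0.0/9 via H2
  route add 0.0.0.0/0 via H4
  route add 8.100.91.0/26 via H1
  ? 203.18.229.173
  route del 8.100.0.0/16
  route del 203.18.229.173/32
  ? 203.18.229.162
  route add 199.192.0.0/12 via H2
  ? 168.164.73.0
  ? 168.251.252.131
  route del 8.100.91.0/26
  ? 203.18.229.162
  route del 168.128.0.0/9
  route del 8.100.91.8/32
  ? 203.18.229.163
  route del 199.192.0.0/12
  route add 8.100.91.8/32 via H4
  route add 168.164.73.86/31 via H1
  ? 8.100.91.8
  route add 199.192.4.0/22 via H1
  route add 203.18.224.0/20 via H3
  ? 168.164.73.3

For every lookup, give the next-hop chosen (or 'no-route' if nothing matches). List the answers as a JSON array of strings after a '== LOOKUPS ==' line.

Trace:
  add 8.100.88.0/22 -> H0 at depth 22
  add 203.18.229.0/24 -> H1 at depth 24
  add 199.192.6.176/28 -> H1 at depth 28
  add 203.18.229.160/28 -> H2 at depth 28
  lookup 113.71.230.66: bits 0 walk d0:-→d1:- -> no-route
  del 203.18.229.0/24 (clear depth 24)
  del 8.100.88.0/22 (clear depth 22)
  del 199.192.6.176/28 (clear depth 28)
  add 203.18.229.173/32 -> H2 at depth 32
  add 8.100.91.8/32 -> H3 at depth 32
  add 168.164.73.0/24 -> H4 at depth 24
  lookup 203.18.229.173: bits 11001011000100101110010110101101 walk d0:-→d1:-→d2:-→d3:-→d4:-→d5:-→d6:-→d7:-→d8:-→d9:-→d10:-→d11:-→d12:-→d13:-→d14:-→d15:-→d16:-→d17:-→d18:-→d19:-→d20:-→d21:-→d22:-→d23:-→d24:-→d25:-→d26:-→d27:-→d28:H2→d29:-→d30:-→d31:-→d32:H2 -> H2
  add 8.100.0.0/16 -> H2 at depth 16
  add 168.128.0.0/9 -> H2 at depth 9
  add 0.0.0.0/0 -> H4 at depth 0
  add 8.100.91.0/26 -> H1 at depth 26
  lookup 203.18.229.173: bits 11001011000100101110010110101101 walk d0:H4→d1:-→d2:-→d3:-→d4:-→d5:-→d6:-→d7:-→d8:-→d9:-→d10:-→d11:-→d12:-→d13:-→d14:-→d15:-→d16:-→d17:-→d18:-→d19:-→d20:-→d21:-→d22:-→d23:-→d24:-→d25:-→d26:-→d27:-→d28:H2→d29:-→d30:-→d31:-→d32:H2 -> H2
  del 8.100.0.0/16 (clear depth 16)
  del 203.18.229.173/32 (clear depth 32)
  lookup 203.18.229.162: bits 1100101100010010111001011010 walk d0:H4→d1:-→d2:-→d3:-→d4:-→d5:-→d6:-→d7:-→d8:-→d9:-→d10:-→d11:-→d12:-→d13:-→d14:-→d15:-→d16:-→d17:-→d18:-→d19:-→d20:-→d21:-→d22:-→d23:-→d24:-→d25:-→d26:-→d27:-→d28:H2 -> H2
  add 199.192.0.0/12 -> H2 at depth 12
  lookup 168.164.73.0: bits 101010001010010001001001 walk d0:H4→d1:-→d2:-→d3:-→d4:-→d5:-→d6:-→d7:-→d8:-→d9:H2→d10:-→d11:-→d12:-→d13:-→d14:-→d15:-→d16:-→d17:-→d18:-→d19:-→d20:-→d21:-→d22:-→d23:-→d24:H4 -> H4
  lookup 168.251.252.131: bits 101010001 walk d0:H4→d1:-→d2:-→d3:-→d4:-→d5:-→d6:-→d7:-→d8:-→d9:H2 -> H2
  del 8.100.91.0/26 (clear depth 26)
  lookup 203.18.229.162: bits 1100101100010010111001011010 walk d0:H4→d1:-→d2:-→d3:-→d4:-→d5:-→d6:-→d7:-→d8:-→d9:-→d10:-→d11:-→d12:-→d13:-→d14:-→d15:-→d16:-→d17:-→d18:-→d19:-→d20:-→d21:-→d22:-→d23:-→d24:-→d25:-→d26:-→d27:-→d28:H2 -> H2
  del 168.128.0.0/9 (clear depth 9)
  del 8.100.91.8/32 (clear depth 32)
  lookup 203.18.229.163: bits 1100101100010010111001011010 walk d0:H4→d1:-→d2:-→d3:-→d4:-→d5:-→d6:-→d7:-→d8:-→d9:-→d10:-→d11:-→d12:-→d13:-→d14:-→d15:-→d16:-→d17:-→d18:-→d19:-→d20:-→d21:-→d22:-→d23:-→d24:-→d25:-→d26:-→d27:-→d28:H2 -> H2
  del 199.192.0.0/12 (clear depth 12)
  add 8.100.91.8/32 -> H4 at depth 32
  add 168.164.73.86/31 -> H1 at depth 31
  lookup 8.100.91.8: bits 00001000011001000101101100001000 walk d0:H4→d1:-→d2:-→d3:-→d4:-→d5:-→d6:-→d7:-→d8:-→d9:-→d10:-→d11:-→d12:-→d13:-→d14:-→d15:-→d16:-→d17:-→d18:-→d19:-→d20:-→d21:-→d22:-→d23:-→d24:-→d25:-→d26:-→d27:-→d28:-→d29:-→d30:-→d31:-→d32:H4 -> H4
  add 199.192.4.0/22 -> H1 at depth 22
  add 203.18.224.0/20 -> H3 at depth 20
  lookup 168.164.73.3: bits 1010100010100100010010010 walk d0:H4→d1:-→d2:-→d3:-→d4:-→d5:-→d6:-→d7:-→d8:-→d9:-→d10:-→d11:-→d12:-→d13:-→d14:-→d15:-→d16:-→d17:-→d18:-→d19:-→d20:-→d21:-→d22:-→d23:-→d24:H4→d25:- -> H4

== LOOKUPS ==
["no-route","H2","H2","H2","H4","H2","H2","H2","H4","H4"]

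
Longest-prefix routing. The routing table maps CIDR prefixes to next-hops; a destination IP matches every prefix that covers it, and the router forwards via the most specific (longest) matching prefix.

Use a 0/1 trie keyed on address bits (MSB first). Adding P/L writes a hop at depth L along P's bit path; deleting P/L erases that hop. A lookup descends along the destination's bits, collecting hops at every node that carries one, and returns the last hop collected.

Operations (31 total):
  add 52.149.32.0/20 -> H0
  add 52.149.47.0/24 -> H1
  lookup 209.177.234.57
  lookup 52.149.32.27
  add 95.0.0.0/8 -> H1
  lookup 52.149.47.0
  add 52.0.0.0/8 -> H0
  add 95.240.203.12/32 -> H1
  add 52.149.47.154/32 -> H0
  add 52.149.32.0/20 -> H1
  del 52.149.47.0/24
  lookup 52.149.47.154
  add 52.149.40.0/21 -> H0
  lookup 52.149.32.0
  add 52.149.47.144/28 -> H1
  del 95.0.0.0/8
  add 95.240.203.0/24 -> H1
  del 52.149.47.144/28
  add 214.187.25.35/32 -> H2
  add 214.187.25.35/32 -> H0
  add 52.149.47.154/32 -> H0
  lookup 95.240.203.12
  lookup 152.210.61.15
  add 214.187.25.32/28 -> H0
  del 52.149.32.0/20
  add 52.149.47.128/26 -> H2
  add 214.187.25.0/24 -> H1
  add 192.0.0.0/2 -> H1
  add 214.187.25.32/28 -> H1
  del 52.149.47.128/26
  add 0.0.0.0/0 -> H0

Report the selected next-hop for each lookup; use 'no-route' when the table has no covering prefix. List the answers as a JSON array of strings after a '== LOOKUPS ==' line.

Trace:
  add 52.149.32.0/20 -> H0 at depth 20
  add 52.149.47.0/24 -> H1 at depth 24
  ? 209.177.234.57  path d0:-  best=no-route
  ? 52.149.32.27  path d0:-→d1:-→d2:-→d3:-→d4:-→d5:-→d6:-→d7:-→d8:-→d9:-→d10:-→d11:-→d12:-→d13:-→d14:-→d15:-→d16:-→d17:-→d18:-→d19:-→d20:H0  best=H0
  add 95.0.0.0/8 -> H1 at depth 8
  ? 52.149.47.0  path d0:-→d1:-→d2:-→d3:-→d4:-→d5:-→d6:-→d7:-→d8:-→d9:-→d10:-→d11:-→d12:-→d13:-→d14:-→d15:-→d16:-→d17:-→d18:-→d19:-→d20:H0→d21:-→d22:-→d23:-→d24:H1  best=H1
  add 52.0.0.0/8 -> H0 at depth 8
  add 95.240.203.12/32 -> H1 at depth 32
  add 52.149.47.154/32 -> H0 at depth 32
  add 52.149.32.0/20 -> H1 at depth 20
  del 52.149.47.0/24 (clear depth 24)
  ? 52.149.47.154  path d0:-→d1:-→d2:-→d3:-→d4:-→d5:-→d6:-→d7:-→d8:H0→d9:-→d10:-→d11:-→d12:-→d13:-→d14:-→d15:-→d16:-→d17:-→d18:-→d19:-→d20:H1→d21:-→d22:-→d23:-→d24:-→d25:-→d26:-→d27:-→d28:-→d29:-→d30:-→d31:-→d32:H0  best=H0
  add 52.149.40.0/21 -> H0 at depth 21
  ? 52.149.32.0  path d0:-→d1:-→d2:-→d3:-→d4:-→d5:-→d6:-→d7:-→d8:H0→d9:-→d10:-→d11:-→d12:-→d13:-→d14:-→d15:-→d16:-→d17:-→d18:-→d19:-→d20:H1  best=H1
  add 52.149.47.144/28 -> H1 at depth 28
  del 95.0.0.0/8 (clear depth 8)
  add 95.240.203.0/24 -> H1 at depth 24
  del 52.149.47.144/28 (clear depth 28)
  add 214.187.25.35/32 -> H2 at depth 32
  add 214.187.25.35/32 -> H0 at depth 32
  add 52.149.47.154/32 -> H0 at depth 32
  ? 95.240.203.12  path d0:-→d1:-→d2:-→d3:-→d4:-→d5:-→d6:-→d7:-→d8:-→d9:-→d10:-→d11:-→d12:-→d13:-→d14:-→d15:-→d16:-→d17:-→d18:-→d19:-→d20:-→d21:-→d22:-→d23:-→d24:H1→d25:-→d26:-→d27:-→d28:-→d29:-→d30:-→d31:-→d32:H1  best=H1
  ? 152.210.61.15  path d0:-→d1:-  best=no-route
  add 214.187.25.32/28 -> H0 at depth 28
  del 52.149.32.0/20 (clear depth 20)
  add 52.149.47.128/26 -> H2 at depth 26
  add 214.187.25.0/24 -> H1 at depth 24
  add 192.0.0.0/2 -> H1 at depth 2
  add 214.187.25.32/28 -> H1 at depth 28
  del 52.149.47.128/26 (clear depth 26)
  add 0.0.0.0/0 -> H0 at depth 0

== LOOKUPS ==
["no-route","H0","H1","H0","H1","H1","no-route"]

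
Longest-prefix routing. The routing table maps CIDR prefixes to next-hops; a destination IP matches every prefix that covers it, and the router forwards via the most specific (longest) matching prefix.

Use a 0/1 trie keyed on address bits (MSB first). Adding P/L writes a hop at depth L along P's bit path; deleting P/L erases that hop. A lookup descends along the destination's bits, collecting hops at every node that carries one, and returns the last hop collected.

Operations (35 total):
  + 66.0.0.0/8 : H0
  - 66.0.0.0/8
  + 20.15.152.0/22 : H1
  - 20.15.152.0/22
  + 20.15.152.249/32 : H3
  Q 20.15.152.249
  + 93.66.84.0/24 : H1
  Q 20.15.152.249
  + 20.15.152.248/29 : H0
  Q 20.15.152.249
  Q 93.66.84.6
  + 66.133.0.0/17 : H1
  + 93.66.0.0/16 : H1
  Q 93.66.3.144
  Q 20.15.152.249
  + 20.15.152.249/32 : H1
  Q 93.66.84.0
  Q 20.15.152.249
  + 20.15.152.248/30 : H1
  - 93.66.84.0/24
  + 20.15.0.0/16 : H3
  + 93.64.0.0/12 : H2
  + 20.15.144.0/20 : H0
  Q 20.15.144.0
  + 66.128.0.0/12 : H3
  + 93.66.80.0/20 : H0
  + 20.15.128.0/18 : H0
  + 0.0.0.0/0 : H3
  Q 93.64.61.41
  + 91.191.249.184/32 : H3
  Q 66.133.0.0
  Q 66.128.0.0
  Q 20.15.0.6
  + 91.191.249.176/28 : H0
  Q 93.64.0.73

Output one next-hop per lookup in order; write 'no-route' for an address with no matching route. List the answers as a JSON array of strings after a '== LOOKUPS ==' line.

Trace:
  add 66.0.0.0/8 -> H0 at depth 8
  del 66.0.0.0/8 (clear depth 8)
  add 20.15.152.0/22 -> H1 at depth 22
  del 20.15.152.0/22 (clear depth 22)
  add 20.15.152.249/32 -> H3 at depth 32
  Q 20.15.152.249: descend 00010100000011111001100011111001 ; hops seen [H3] ; pick H3
  add 93.66.84.0/24 -> H1 at depth 24
  Q 20.15.152.249: descend 00010100000011111001100011111001 ; hops seen [H3] ; pick H3
  add 20.15.152.248/29 -> H0 at depth 29
  Q 20.15.152.249: descend 00010100000011111001100011111001 ; hops seen [H0,H3] ; pick H3
  Q 93.66.84.6: descend 010111010100001001010100 ; hops seen [H1] ; pick H1
  add 66.133.0.0/17 -> H1 at depth 17
  add 93.66.0.0/16 -> H1 at depth 16
  Q 93.66.3.144: descend 01011101010000100 ; hops seen [H1] ; pick H1
  Q 20.15.152.249: descend 00010100000011111001100011111001 ; hops seen [H0,H3] ; pick H3
  add 20.15.152.249/32 -> H1 at depth 32
  Q 93.66.84.0: descend 010111010100001001010100 ; hops seen [H1,H1] ; pick H1
  Q 20.15.152.249: descend 00010100000011111001100011111001 ; hops seen [H0,H1] ; pick H1
  add 20.15.152.248/30 -> H1 at depth 30
  del 93.66.84.0/24 (clear depth 24)
  add 20.15.0.0/16 -> H3 at depth 16
  add 93.64.0.0/12 -> H2 at depth 12
  add 20.15.144.0/20 -> H0 at depth 20
  Q 20.15.144.0: descend 00010100000011111001 ; hops seen [H3,H0] ; pick H0
  add 66.128.0.0/12 -> H3 at depth 12
  add 93.66.80.0/20 -> H0 at depth 20
  add 20.15.128.0/18 -> H0 at depth 18
  add 0.0.0.0/0 -> H3 at depth 0
  Q 93.64.61.41: descend 01011101010000 ; hops seen [H3,H2] ; pick H2
  add 91.191.249.184/32 -> H3 at depth 32
  Q 66.133.0.0: descend 01000010100001010 ; hops seen [H3,H3,H1] ; pick H1
  Q 66.128.0.0: descend 0100001010000 ; hops seen [H3,H3] ; pick H3
  Q 20.15.0.6: descend 0001010000001111 ; hops seen [H3,H3] ; pick H3
  add 91.191.249.176/28 -> H0 at depth 28
  Q 93.64.0.73: descend 01011101010000 ; hops seen [H3,H2] ; pick H2

== LOOKUPS ==
["H3","H3","H3","H1","H1","H3","H1","H1","H0","H2","H1","H3","H3","H2"]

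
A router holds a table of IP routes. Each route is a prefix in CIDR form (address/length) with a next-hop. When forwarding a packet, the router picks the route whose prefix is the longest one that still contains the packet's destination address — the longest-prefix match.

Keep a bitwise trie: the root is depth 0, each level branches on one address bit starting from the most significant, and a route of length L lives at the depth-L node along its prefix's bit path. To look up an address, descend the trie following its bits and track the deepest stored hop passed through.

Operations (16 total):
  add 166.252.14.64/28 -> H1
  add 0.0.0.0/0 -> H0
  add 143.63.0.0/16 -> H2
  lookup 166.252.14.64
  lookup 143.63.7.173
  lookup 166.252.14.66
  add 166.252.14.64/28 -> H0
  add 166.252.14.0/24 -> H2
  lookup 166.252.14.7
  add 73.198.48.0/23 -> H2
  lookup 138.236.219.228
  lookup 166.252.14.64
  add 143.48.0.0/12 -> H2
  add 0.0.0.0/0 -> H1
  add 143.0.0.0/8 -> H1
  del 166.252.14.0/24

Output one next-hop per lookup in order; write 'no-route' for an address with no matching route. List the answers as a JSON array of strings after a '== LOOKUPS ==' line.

Trace:
  add 166.252.14.64/28 -> H1 at depth 28
  add 0.0.0.0/0 -> H0 at depth 0
  add 143.63.0.0/16 -> H2 at depth 16
  Q 166.252.14.64: descend 1010011011111100000011100100 ; hops seen [H0,H1] ; pick H1
  Q 143.63.7.173: descend 1000111100111111 ; hops seen [H0,H2] ; pick H2
  Q 166.252.14.66: descend 1010011011111100000011100100 ; hops seen [H0,H1] ; pick H1
  add 166.252.14.64/28 -> H0 at depth 28
  add 166.252.14.0/24 -> H2 at depth 24
  Q 166.252.14.7: descend 1010011011111100000011100 ; hops seen [H0,H2] ; pick H2
  add 73.198.48.0/23 -> H2 at depth 23
  Q 138.236.219.228: descend 10001 ; hops seen [H0] ; pick H0
  Q 166.252.14.64: descend 1010011011111100000011100100 ; hops seen [H0,H2,H0] ; pick H0
  add 143.48.0.0/12 -> H2 at depth 12
  add 0.0.0.0/0 -> H1 at depth 0
  add 143.0.0.0/8 -> H1 at depth 8
  - 166.252.14.0/24 clear@24

== LOOKUPS ==
["H1","H2","H1","H2","H0","H0"]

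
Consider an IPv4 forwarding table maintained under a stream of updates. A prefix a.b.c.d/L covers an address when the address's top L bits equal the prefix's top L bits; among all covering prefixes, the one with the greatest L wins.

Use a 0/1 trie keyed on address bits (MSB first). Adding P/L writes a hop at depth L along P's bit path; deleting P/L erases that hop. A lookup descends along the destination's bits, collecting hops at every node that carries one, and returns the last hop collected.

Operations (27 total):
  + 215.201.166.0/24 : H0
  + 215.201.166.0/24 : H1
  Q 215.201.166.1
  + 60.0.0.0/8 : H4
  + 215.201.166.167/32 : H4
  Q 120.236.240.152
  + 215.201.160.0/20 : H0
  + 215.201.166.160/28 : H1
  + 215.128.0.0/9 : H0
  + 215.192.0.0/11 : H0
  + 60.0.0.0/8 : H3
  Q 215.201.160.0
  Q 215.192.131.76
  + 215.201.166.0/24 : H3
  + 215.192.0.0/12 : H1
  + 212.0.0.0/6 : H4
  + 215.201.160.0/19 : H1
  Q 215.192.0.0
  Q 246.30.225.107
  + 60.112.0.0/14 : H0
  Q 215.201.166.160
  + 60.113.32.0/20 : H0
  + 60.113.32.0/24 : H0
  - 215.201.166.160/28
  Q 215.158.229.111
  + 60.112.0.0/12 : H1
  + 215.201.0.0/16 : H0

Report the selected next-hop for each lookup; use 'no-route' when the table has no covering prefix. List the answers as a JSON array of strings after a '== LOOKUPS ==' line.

Apply in order:
  + 215.201.166.0/24 (H0) depth=24
  + 215.201.166.0/24 (H1) depth=24
  Q 215.201.166.1: descend 110101111100100110100110 ; hops seen [H1] ; pick H1
  + 60.0.0.0/8 (H4) depth=8
  + 215.201.166.167/32 (H4) depth=32
  Q 120.236.240.152: descend 0 ; hops seen [∅] ; pick no-route
  + 215.201.160.0/20 (H0) depth=20
  + 215.201.166.160/28 (H1) depth=28
  + 215.128.0.0/9 (H0) depth=9
  + 215.192.0.0/11 (H0) depth=11
  + 60.0.0.0/8 (H3) depth=8
  Q 215.201.160.0: descend 110101111100100110100 ; hops seen [H0,H0,H0] ; pick H0
  Q 215.192.131.76: descend 110101111100 ; hops seen [H0,H0] ; pick H0
  + 215.201.166.0/24 (H3) depth=24
  + 215.192.0.0/12 (H1) depth=12
  + 212.0.0.0/6 (H4) depth=6
  + 215.201.160.0/19 (H1) depth=19
  Q 215.192.0.0: descend 110101111100 ; hops seen [H4,H0,H0,H1] ; pick H1
  Q 246.30.225.107: descend 11 ; hops seen [∅] ; pick no-route
  + 60.112.0.0/14 (H0) depth=14
  Q 215.201.166.160: descend 11010111110010011010011010100 ; hops seen [H4,H0,H0,H1,H1,H0,H3,H1] ; pick H1
  + 60.113.32.0/20 (H0) depth=20
  + 60.113.32.0/24 (H0) depth=24
  del 215.201.166.160/28 (clear depth 28)
  Q 215.158.229.111: descend 110101111 ; hops seen [H4,H0] ; pick H0
  + 60.112.0.0/12 (H1) depth=12
  + 215.201.0.0/16 (H0) depth=16

== LOOKUPS ==
["H1","no-route","H0","H0","H1","no-route","H1","H0"]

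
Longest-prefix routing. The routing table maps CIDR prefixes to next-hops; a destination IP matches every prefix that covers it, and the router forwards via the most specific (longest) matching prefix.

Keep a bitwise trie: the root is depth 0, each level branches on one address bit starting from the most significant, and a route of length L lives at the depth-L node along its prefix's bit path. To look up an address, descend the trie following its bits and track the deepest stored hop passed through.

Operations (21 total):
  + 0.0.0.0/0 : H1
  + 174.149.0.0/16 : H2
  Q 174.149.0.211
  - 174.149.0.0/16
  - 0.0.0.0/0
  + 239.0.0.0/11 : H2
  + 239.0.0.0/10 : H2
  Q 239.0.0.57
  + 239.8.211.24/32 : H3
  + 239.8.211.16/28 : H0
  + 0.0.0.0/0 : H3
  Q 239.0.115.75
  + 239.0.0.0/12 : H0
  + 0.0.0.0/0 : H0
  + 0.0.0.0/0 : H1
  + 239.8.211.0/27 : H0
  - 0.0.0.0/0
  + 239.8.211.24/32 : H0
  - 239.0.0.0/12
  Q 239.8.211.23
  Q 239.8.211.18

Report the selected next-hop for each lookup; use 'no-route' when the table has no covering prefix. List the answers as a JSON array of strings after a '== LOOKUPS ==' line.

Apply in order:
  add 0.0.0.0/0 -> H1 at depth 0
  add 174.149.0.0/16 -> H2 at depth 16
  lookup 174.149.0.211: bits 1010111010010101 walk d0:H1→d1:-→d2:-→d3:-→d4:-→d5:-→d6:-→d7:-→d8:-→d9:-→d10:-→d11:-→d12:-→d13:-→d14:-→d15:-→d16:H2 -> H2
  - 174.149.0.0/16 clear@16
  - 0.0.0.0/0 clear@0
  add 239.0.0.0/11 -> H2 at depth 11
  add 239.0.0.0/10 -> H2 at depth 10
  lookup 239.0.0.57: bits 11101111000 walk d0:-→d1:-→d2:-→d3:-→d4:-→d5:-→d6:-→d7:-→d8:-→d9:-→d10:H2→d11:H2 -> H2
  add 239.8.211.24/32 -> H3 at depth 32
  add 239.8.211.16/28 -> H0 at depth 28
  add 0.0.0.0/0 -> H3 at depth 0
  lookup 239.0.115.75: bits 111011110000 walk d0:H3→d1:-→d2:-→d3:-→d4:-→d5:-→d6:-→d7:-→d8:-→d9:-→d10:H2→d11:H2→d12:- -> H2
  add 239.0.0.0/12 -> H0 at depth 12
  add 0.0.0.0/0 -> H0 at depth 0
  add 0.0.0.0/0 -> H1 at depth 0
  add 239.8.211.0/27 -> H0 at depth 27
  - 0.0.0.0/0 clear@0
  add 239.8.211.24/32 -> H0 at depth 32
  - 239.0.0.0/12 clear@12
  lookup 239.8.211.23: bits 1110111100001000110100110001 walk d0:-→d1:-→d2:-→d3:-→d4:-→d5:-→d6:-→d7:-→d8:-→d9:-→d10:H2→d11:H2→d12:-→d13:-→d14:-→d15:-→d16:-→d17:-→d18:-→d19:-→d20:-→d21:-→d22:-→d23:-→d24:-→d25:-→d26:-→d27:H0→d28:H0 -> H0
  lookup 239.8.211.18: bits 1110111100001000110100110001 walk d0:-→d1:-→d2:-→d3:-→d4:-→d5:-→d6:-→d7:-→d8:-→d9:-→d10:H2→d11:H2→d12:-→d13:-→d14:-→d15:-→d16:-→d17:-→d18:-→d19:-→d20:-→d21:-→d22:-→d23:-→d24:-→d25:-→d26:-→d27:H0→d28:H0 -> H0

== LOOKUPS ==
["H2","H2","H2","H0","H0"]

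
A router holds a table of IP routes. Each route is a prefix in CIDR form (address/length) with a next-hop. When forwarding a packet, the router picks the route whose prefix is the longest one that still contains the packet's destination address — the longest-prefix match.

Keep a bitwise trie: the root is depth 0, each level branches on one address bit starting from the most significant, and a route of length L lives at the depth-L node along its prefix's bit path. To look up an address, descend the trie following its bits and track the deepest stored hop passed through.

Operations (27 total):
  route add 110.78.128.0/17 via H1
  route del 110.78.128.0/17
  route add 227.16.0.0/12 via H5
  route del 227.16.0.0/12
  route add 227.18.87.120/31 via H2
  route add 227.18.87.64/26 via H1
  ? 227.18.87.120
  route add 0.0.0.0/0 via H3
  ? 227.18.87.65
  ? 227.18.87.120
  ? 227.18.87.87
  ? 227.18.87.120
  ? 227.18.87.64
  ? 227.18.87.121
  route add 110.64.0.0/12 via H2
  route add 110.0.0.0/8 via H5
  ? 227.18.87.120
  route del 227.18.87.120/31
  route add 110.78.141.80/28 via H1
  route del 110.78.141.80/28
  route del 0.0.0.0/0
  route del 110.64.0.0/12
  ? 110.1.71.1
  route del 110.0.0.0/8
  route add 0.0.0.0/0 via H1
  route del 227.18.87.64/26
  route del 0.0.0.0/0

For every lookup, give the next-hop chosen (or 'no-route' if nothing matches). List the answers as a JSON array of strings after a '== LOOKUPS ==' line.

Trace:
  + 110.78.128.0/17 (H1) depth=17
  - 110.78.128.0/17 clear@17
  + 227.16.0.0/12 (H5) depth=12
  - 227.16.0.0/12 clear@12
  + 227.18.87.120/31 (H2) depth=31
  + 227.18.87.64/26 (H1) depth=26
  Q 227.18.87.120: descend 1110001100010010010101110111100 ; hops seen [H1,H2] ; pick H2
  + 0.0.0.0/0 (H3) depth=0
  Q 227.18.87.65: descend 11100011000100100101011101 ; hops seen [H3,H1] ; pick H1
  Q 227.18.87.120: descend 1110001100010010010101110111100 ; hops seen [H3,H1,H2] ; pick H2
  Q 227.18.87.87: descend 11100011000100100101011101 ; hops seen [H3,H1] ; pick H1
  Q 227.18.87.120: descend 1110001100010010010101110111100 ; hops seen [H3,H1,H2] ; pick H2
  Q 227.18.87.64: descend 11100011000100100101011101 ; hops seen [H3,H1] ; pick H1
  Q 227.18.87.121: descend 1110001100010010010101110111100 ; hops seen [H3,H1,H2] ; pick H2
  + 110.64.0.0/12 (H2) depth=12
  + 110.0.0.0/8 (H5) depth=8
  Q 227.18.87.120: descend 1110001100010010010101110111100 ; hops seen [H3,H1,H2] ; pick H2
  - 227.18.87.120/31 clear@31
  + 110.78.141.80/28 (H1) depth=28
  - 110.78.141.80/28 clear@28
  - 0.0.0.0/0 clear@0
  - 110.64.0.0/12 clear@12
  Q 110.1.71.1: descend 011011100 ; hops seen [H5] ; pick H5
  - 110.0.0.0/8 clear@8
  + 0.0.0.0/0 (H1) depth=0
  - 227.18.87.64/26 clear@26
  - 0.0.0.0/0 clear@0

== LOOKUPS ==
["H2","H1","H2","H1","H2","H1","H2","H2","H5"]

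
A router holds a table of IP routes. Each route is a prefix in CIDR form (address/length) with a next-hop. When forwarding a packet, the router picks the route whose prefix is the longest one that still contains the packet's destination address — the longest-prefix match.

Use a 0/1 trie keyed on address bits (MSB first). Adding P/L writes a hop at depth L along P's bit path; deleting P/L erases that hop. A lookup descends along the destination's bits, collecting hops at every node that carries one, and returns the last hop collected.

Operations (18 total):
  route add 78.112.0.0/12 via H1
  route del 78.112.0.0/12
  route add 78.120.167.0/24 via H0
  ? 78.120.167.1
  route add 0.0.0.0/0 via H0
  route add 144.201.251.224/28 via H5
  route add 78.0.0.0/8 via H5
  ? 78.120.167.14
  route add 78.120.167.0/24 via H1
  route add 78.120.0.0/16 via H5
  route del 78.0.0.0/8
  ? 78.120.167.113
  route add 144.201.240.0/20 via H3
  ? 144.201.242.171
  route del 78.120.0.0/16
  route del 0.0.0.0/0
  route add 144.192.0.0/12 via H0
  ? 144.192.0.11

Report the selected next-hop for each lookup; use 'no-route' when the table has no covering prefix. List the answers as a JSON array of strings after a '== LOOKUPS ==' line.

Process each operation:
  add 78.112.0.0/12 -> H1 at depth 12
  del 78.112.0.0/12 (clear depth 12)
  add 78.120.167.0/24 -> H0 at depth 24
  Q 78.120.167.1: descend 010011100111100010100111 ; hops seen [H0] ; pick H0
  add 0.0.0.0/0 -> H0 at depth 0
  add 144.201.251.224/28 -> H5 at depth 28
  add 78.0.0.0/8 -> H5 at depth 8
  Q 78.120.167.14: descend 010011100111100010100111 ; hops seen [H0,H5,H0] ; pick H0
  add 78.120.167.0/24 -> H1 at depth 24
  add 78.120.0.0/16 -> H5 at depth 16
  del 78.0.0.0/8 (clear depth 8)
  Q 78.120.167.113: descend 010011100111100010100111 ; hops seen [H0,H5,H1] ; pick H1
  add 144.201.240.0/20 -> H3 at depth 20
  Q 144.201.242.171: descend 10010000110010011111 ; hops seen [H0,H3] ; pick H3
  del 78.120.0.0/16 (clear depth 16)
  del 0.0.0.0/0 (clear depth 0)
  add 144.192.0.0/12 -> H0 at depth 12
  Q 144.192.0.11: descend 100100001100 ; hops seen [H0] ; pick H0

== LOOKUPS ==
["H0","H0","H1","H3","H0"]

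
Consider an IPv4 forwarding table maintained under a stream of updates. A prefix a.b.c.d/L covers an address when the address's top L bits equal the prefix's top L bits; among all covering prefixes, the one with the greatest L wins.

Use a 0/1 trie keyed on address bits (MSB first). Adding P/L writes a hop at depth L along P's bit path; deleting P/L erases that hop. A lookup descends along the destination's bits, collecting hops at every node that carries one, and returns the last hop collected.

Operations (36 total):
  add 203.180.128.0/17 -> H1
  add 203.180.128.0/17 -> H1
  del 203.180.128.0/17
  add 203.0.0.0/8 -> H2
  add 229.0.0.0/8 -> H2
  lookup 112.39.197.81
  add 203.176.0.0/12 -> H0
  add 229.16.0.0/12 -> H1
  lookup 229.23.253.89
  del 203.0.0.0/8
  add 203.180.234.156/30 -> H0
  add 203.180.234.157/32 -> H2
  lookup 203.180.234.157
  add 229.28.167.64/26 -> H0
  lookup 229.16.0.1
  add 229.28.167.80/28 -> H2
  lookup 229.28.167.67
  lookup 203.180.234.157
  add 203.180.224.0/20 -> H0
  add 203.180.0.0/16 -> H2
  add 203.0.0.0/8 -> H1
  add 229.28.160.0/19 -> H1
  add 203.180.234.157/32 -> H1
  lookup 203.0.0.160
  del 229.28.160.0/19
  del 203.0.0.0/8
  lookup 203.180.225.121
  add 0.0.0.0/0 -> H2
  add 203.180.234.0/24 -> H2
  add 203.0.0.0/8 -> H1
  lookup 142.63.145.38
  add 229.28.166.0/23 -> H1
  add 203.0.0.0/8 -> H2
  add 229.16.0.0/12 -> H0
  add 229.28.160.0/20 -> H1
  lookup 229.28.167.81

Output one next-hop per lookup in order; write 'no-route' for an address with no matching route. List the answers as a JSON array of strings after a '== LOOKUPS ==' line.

Apply in order:
  add 203.180.128.0/17 -> H1 at depth 17
  add 203.180.128.0/17 -> H1 at depth 17
  - 203.180.128.0/17 clear@17
  add 203.0.0.0/8 -> H2 at depth 8
  add 229.0.0.0/8 -> H2 at depth 8
  Q 112.39.197.81: descend ε ; hops seen [∅] ; pick no-route
  add 203.176.0.0/12 -> H0 at depth 12
  add 229.16.0.0/12 -> H1 at depth 12
  Q 229.23.253.89: descend 111001010001 ; hops seen [H2,H1] ; pick H1
  - 203.0.0.0/8 clear@8
  add 203.180.234.156/30 -> H0 at depth 30
  add 203.180.234.157/32 -> H2 at depth 32
  Q 203.180.234.157: descend 11001011101101001110101010011101 ; hops seen [H0,H0,H2] ; pick H2
  add 229.28.167.64/26 -> H0 at depth 26
  Q 229.16.0.1: descend 111001010001 ; hops seen [H2,H1] ; pick H1
  add 229.28.167.80/28 -> H2 at depth 28
  Q 229.28.167.67: descend 111001010001110010100111010 ; hops seen [H2,H1,H0] ; pick H0
  Q 203.180.234.157: descend 11001011101101001110101010011101 ; hops seen [H0,H0,H2] ; pick H2
  add 203.180.224.0/20 -> H0 at depth 20
  add 203.180.0.0/16 -> H2 at depth 16
  add 203.0.0.0/8 -> H1 at depth 8
  add 229.28.160.0/19 -> H1 at depth 19
  add 203.180.234.157/32 -> H1 at depth 32
  Q 203.0.0.160: descend 11001011 ; hops seen [H1] ; pick H1
  - 229.28.160.0/19 clear@19
  - 203.0.0.0/8 clear@8
  Q 203.180.225.121: descend 11001011101101001110 ; hops seen [H0,H2,H0] ; pick H0
  add 0.0.0.0/0 -> H2 at depth 0
  add 203.180.234.0/24 -> H2 at depth 24
  add 203.0.0.0/8 -> H1 at depth 8
  Q 142.63.145.38: descend 1 ; hops seen [H2] ; pick H2
  add 229.28.166.0/23 -> H1 at depth 23
  add 203.0.0.0/8 -> H2 at depth 8
  add 229.16.0.0/12 -> H0 at depth 12
  add 229.28.160.0/20 -> H1 at depth 20
  Q 229.28.167.81: descend 1110010100011100101001110101 ; hops seen [H2,H2,H0,H1,H1,H0,H2] ; pick H2

== LOOKUPS ==
["no-route","H1","H2","H1","H0","H2","H1","H0","H2","H2"]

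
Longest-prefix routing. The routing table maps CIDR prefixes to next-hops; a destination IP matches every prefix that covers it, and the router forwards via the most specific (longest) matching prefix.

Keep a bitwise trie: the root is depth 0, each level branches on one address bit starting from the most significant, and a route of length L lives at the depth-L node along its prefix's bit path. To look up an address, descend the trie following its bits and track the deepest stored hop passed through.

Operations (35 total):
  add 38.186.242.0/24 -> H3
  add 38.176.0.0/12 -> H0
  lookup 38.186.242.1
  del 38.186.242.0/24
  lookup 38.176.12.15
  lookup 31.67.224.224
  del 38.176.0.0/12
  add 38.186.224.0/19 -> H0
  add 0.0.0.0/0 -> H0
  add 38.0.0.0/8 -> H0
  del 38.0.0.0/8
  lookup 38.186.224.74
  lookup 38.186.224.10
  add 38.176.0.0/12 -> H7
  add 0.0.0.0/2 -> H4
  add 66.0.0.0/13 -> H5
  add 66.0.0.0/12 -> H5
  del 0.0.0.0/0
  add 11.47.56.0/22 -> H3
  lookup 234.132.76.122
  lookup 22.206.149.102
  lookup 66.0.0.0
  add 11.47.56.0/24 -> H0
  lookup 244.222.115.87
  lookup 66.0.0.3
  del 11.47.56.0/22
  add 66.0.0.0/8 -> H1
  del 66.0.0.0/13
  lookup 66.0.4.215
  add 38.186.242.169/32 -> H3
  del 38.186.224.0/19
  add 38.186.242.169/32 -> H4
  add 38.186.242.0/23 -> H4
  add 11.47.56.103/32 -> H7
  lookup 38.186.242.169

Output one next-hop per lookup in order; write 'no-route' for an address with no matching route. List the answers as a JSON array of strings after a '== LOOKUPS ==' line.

Trace:
  + 38.186.242.0/24 (H3) depth=24
  + 38.176.0.0/12 (H0) depth=12
  Q 38.186.242.1: descend 001001101011101011110010 ; hops seen [H0,H3] ; pick H3
  - 38.186.242.0/24 clear@24
  Q 38.176.12.15: descend 001001101011 ; hops seen [H0] ; pick H0
  Q 31.67.224.224: descend 00 ; hops seen [∅] ; pick no-route
  - 38.176.0.0/12 clear@12
  + 38.186.224.0/19 (H0) depth=19
  + 0.0.0.0/0 (H0) depth=0
  + 38.0.0.0/8 (H0) depth=8
  - 38.0.0.0/8 clear@8
  Q 38.186.224.74: descend 0010011010111010111 ; hops seen [H0,H0] ; pick H0
  Q 38.186.224.10: descend 0010011010111010111 ; hops seen [H0,H0] ; pick H0
  + 38.176.0.0/12 (H7) depth=12
  + 0.0.0.0/2 (H4) depth=2
  + 66.0.0.0/13 (H5) depth=13
  + 66.0.0.0/12 (H5) depth=12
  - 0.0.0.0/0 clear@0
  + 11.47.56.0/22 (H3) depth=22
  Q 234.132.76.122: descend ε ; hops seen [∅] ; pick no-route
  Q 22.206.149.102: descend 000 ; hops seen [H4] ; pick H4
  Q 66.0.0.0: descend 0100001000000 ; hops seen [H5,H5] ; pick H5
  + 11.47.56.0/24 (H0) depth=24
  Q 244.222.115.87: descend ε ; hops seen [∅] ; pick no-route
  Q 66.0.0.3: descend 0100001000000 ; hops seen [H5,H5] ; pick H5
  - 11.47.56.0/22 clear@22
  + 66.0.0.0/8 (H1) depth=8
  - 66.0.0.0/13 clear@13
  Q 66.0.4.215: descend 0100001000000 ; hops seen [H1,H5] ; pick H5
  + 38.186.242.169/32 (H3) depth=32
  - 38.186.224.0/19 clear@19
  + 38.186.242.169/32 (H4) depth=32
  + 38.186.242.0/23 (H4) depth=23
  + 11.47.56.103/32 (H7) depth=32
  Q 38.186.242.169: descend 00100110101110101111001010101001 ; hops seen [H4,H7,H4,H4] ; pick H4

== LOOKUPS ==
["H3","H0","no-route","H0","H0","no-route","H4","H5","no-route","H5","H5","H4"]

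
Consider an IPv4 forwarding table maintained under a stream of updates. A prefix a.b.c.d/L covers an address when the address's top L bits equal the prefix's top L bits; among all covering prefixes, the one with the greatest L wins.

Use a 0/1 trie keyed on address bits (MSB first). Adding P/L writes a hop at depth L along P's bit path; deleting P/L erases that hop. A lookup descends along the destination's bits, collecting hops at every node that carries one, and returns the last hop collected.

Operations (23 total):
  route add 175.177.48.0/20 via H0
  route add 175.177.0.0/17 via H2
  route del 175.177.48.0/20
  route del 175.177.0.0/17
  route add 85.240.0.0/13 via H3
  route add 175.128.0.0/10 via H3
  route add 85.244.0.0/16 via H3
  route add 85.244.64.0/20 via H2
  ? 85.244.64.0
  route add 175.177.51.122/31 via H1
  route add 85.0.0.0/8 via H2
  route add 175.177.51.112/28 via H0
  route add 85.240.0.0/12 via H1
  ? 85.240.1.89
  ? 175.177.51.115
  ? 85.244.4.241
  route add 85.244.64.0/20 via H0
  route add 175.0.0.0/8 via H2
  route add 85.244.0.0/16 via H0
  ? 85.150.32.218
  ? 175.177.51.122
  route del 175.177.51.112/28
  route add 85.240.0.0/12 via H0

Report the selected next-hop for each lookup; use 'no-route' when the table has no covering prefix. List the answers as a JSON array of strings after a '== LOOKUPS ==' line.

Process each operation:
  + 175.177.48.0/20 (H0) depth=20
  + 175.177.0.0/17 (H2) depth=17
  del 175.177.48.0/20 (clear depth 20)
  del 175.177.0.0/17 (clear depth 17)
  + 85.240.0.0/13 (H3) depth=13
  + 175.128.0.0/10 (H3) depth=10
  + 85.244.0.0/16 (H3) depth=16
  + 85.244.64.0/20 (H2) depth=20
  lookup 85.244.64.0: bits 01010101111101000100 walk d0:-→d1:-→d2:-→d3:-→d4:-→d5:-→d6:-→d7:-→d8:-→d9:-→d10:-→d11:-→d12:-→d13:H3→d14:-→d15:-→d16:H3→d17:-→d18:-→d19:-→d20:H2 -> H2
  + 175.177.51.122/31 (H1) depth=31
  + 85.0.0.0/8 (H2) depth=8
  + 175.177.51.112/28 (H0) depth=28
  + 85.240.0.0/12 (H1) depth=12
  lookup 85.240.1.89: bits 0101010111110 walk d0:-→d1:-→d2:-→d3:-→d4:-→d5:-→d6:-→d7:-→d8:H2→d9:-→d10:-→d11:-→d12:H1→d13:H3 -> H3
  lookup 175.177.51.115: bits 1010111110110001001100110111 walk d0:-→d1:-→d2:-→d3:-→d4:-→d5:-→d6:-→d7:-→d8:-→d9:-→d10:H3→d11:-→d12:-→d13:-→d14:-→d15:-→d16:-→d17:-→d18:-→d19:-→d20:-→d21:-→d22:-→d23:-→d24:-→d25:-→d26:-→d27:-→d28:H0 -> H0
  lookup 85.244.4.241: bits 01010101111101000 walk d0:-→d1:-→d2:-→d3:-→d4:-→d5:-→d6:-→d7:-→d8:H2→d9:-→d10:-→d11:-→d12:H1→d13:H3→d14:-→d15:-→d16:H3→d17:- -> H3
  + 85.244.64.0/20 (H0) depth=20
  + 175.0.0.0/8 (H2) depth=8
  + 85.244.0.0/16 (H0) depth=16
  lookup 85.150.32.218: bits 010101011 walk d0:-→d1:-→d2:-→d3:-→d4:-→d5:-→d6:-→d7:-→d8:H2→d9:- -> H2
  lookup 175.177.51.122: bits 1010111110110001001100110111101 walk d0:-→d1:-→d2:-→d3:-→d4:-→d5:-→d6:-→d7:-→d8:H2→d9:-→d10:H3→d11:-→d12:-→d13:-→d14:-→d15:-→d16:-→d17:-→d18:-→d19:-→d20:-→d21:-→d22:-→d23:-→d24:-→d25:-→d26:-→d27:-→d28:H0→d29:-→d30:-→d31:H1 -> H1
  del 175.177.51.112/28 (clear depth 28)
  + 85.240.0.0/12 (H0) depth=12

== LOOKUPS ==
["H2","H3","H0","H3","H2","H1"]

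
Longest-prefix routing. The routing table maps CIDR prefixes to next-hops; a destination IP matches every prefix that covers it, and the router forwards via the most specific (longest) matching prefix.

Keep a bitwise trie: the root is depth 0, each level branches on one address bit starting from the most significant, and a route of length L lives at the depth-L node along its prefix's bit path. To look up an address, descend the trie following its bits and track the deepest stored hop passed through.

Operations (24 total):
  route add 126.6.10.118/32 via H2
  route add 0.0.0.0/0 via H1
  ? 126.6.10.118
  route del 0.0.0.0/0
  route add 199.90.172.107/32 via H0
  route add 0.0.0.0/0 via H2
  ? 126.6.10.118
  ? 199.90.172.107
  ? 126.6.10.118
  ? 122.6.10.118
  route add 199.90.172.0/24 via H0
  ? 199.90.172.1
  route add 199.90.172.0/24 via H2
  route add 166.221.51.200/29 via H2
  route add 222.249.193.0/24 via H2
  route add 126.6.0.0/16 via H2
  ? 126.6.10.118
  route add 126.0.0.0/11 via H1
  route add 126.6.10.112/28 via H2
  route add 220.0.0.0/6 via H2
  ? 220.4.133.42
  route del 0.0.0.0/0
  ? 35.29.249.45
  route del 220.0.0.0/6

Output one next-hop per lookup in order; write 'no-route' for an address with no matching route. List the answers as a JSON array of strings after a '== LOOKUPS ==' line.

Apply in order:
  add 126.6.10.118/32 -> H2 at depth 32
  add 0.0.0.0/0 -> H1 at depth 0
  lookup 126.6.10.118: bits 01111110000001100000101001110110 walk d0:H1→d1:-→d2:-→d3:-→d4:-→d5:-→d6:-→d7:-→d8:-→d9:-→d10:-→d11:-→d12:-→d13:-→d14:-→d15:-→d16:-→d17:-→d18:-→d19:-→d20:-→d21:-→d22:-→d23:-→d24:-→d25:-→d26:-→d27:-→d28:-→d29:-→d30:-→d31:-→d32:H2 -> H2
  del 0.0.0.0/0 (clear depth 0)
  add 199.90.172.107/32 -> H0 at depth 32
  add 0.0.0.0/0 -> H2 at depth 0
  lookup 126.6.10.118: bits 01111110000001100000101001110110 walk d0:H2→d1:-→d2:-→d3:-→d4:-→d5:-→d6:-→d7:-→d8:-→d9:-→d10:-→d11:-→d12:-→d13:-→d14:-→d15:-→d16:-→d17:-→d18:-→d19:-→d20:-→d21:-→d22:-→d23:-→d24:-→d25:-→d26:-→d27:-→d28:-→d29:-→d30:-→d31:-→d32:H2 -> H2
  lookup 199.90.172.107: bits 11000111010110101010110001101011 walk d0:H2→d1:-→d2:-→d3:-→d4:-→d5:-→d6:-→d7:-→d8:-→d9:-→d10:-→d11:-→d12:-→d13:-→d14:-→d15:-→d16:-→d17:-→d18:-→d19:-→d20:-→d21:-→d22:-→d23:-→d24:-→d25:-→d26:-→d27:-→d28:-→d29:-→d30:-→d31:-→d32:H0 -> H0
  lookup 126.6.10.118: bits 01111110000001100000101001110110 walk d0:H2→d1:-→d2:-→d3:-→d4:-→d5:-→d6:-→d7:-→d8:-→d9:-→d10:-→d11:-→d12:-→d13:-→d14:-→d15:-→d16:-→d17:-→d18:-→d19:-→d20:-→d21:-→d22:-→d23:-→d24:-→d25:-→d26:-→d27:-→d28:-→d29:-→d30:-→d31:-→d32:H2 -> H2
  lookup 122.6.10.118: bits 01111 walk d0:H2→d1:-→d2:-→d3:-→d4:-→d5:- -> H2
  add 199.90.172.0/24 -> H0 at depth 24
  lookup 199.90.172.1: bits 1100011101011010101011000 walk d0:H2→d1:-→d2:-→d3:-→d4:-→d5:-→d6:-→d7:-→d8:-→d9:-→d10:-→d11:-→d12:-→d13:-→d14:-→d15:-→d16:-→d17:-→d18:-→d19:-→d20:-→d21:-→d22:-→d23:-→d24:H0→d25:- -> H0
  add 199.90.172.0/24 -> H2 at depth 24
  add 166.221.51.200/29 -> H2 at depth 29
  add 222.249.193.0/24 -> H2 at depth 24
  add 126.6.0.0/16 -> H2 at depth 16
  lookup 126.6.10.118: bits 01111110000001100000101001110110 walk d0:H2→d1:-→d2:-→d3:-→d4:-→d5:-→d6:-→d7:-→d8:-→d9:-→d10:-→d11:-→d12:-→d13:-→d14:-→d15:-→d16:H2→d17:-→d18:-→d19:-→d20:-→d21:-→d22:-→d23:-→d24:-→d25:-→d26:-→d27:-→d28:-→d29:-→d30:-→d31:-→d32:H2 -> H2
  add 126.0.0.0/11 -> H1 at depth 11
  add 126.6.10.112/28 -> H2 at depth 28
  add 220.0.0.0/6 -> H2 at depth 6
  lookup 220.4.133.42: bits 110111 walk d0:H2→d1:-→d2:-→d3:-→d4:-→d5:-→d6:H2 -> H2
  del 0.0.0.0/0 (clear depth 0)
  lookup 35.29.249.45: bits 0 walk d0:-→d1:- -> no-route
  del 220.0.0.0/6 (clear depth 6)

== LOOKUPS ==
["H2","H2","H0","H2","H2","H0","H2","H2","no-route"]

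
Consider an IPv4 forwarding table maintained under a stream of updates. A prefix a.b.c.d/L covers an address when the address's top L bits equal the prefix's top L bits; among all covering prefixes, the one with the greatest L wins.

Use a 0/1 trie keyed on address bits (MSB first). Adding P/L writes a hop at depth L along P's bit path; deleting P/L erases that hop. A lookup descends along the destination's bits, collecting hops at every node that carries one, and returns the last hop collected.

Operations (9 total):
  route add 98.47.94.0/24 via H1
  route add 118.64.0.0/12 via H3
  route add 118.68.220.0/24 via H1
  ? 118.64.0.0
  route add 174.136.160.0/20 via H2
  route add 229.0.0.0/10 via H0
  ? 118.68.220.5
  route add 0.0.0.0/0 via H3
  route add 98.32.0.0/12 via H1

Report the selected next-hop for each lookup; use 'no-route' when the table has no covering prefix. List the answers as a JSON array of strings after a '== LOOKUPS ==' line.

Trace:
  + 98.47.94.0/24 (H1) depth=24
  + 118.64.0.0/12 (H3) depth=12
  + 118.68.220.0/24 (H1) depth=24
  ? 118.64.0.0  path d0:-→d1:-→d2:-→d3:-→d4:-→d5:-→d6:-→d7:-→d8:-→d9:-→d10:-→d11:-→d12:H3→d13:-  best=H3
  + 174.136.160.0/20 (H2) depth=20
  + 229.0.0.0/10 (H0) depth=10
  ? 118.68.220.5  path d0:-→d1:-→d2:-→d3:-→d4:-→d5:-→d6:-→d7:-→d8:-→d9:-→d10:-→d11:-→d12:H3→d13:-→d14:-→d15:-→d16:-→d17:-→d18:-→d19:-→d20:-→d21:-→d22:-→d23:-→d24:H1  best=H1
  + 0.0.0.0/0 (H3) depth=0
  + 98.32.0.0/12 (H1) depth=12

== LOOKUPS ==
["H3","H1"]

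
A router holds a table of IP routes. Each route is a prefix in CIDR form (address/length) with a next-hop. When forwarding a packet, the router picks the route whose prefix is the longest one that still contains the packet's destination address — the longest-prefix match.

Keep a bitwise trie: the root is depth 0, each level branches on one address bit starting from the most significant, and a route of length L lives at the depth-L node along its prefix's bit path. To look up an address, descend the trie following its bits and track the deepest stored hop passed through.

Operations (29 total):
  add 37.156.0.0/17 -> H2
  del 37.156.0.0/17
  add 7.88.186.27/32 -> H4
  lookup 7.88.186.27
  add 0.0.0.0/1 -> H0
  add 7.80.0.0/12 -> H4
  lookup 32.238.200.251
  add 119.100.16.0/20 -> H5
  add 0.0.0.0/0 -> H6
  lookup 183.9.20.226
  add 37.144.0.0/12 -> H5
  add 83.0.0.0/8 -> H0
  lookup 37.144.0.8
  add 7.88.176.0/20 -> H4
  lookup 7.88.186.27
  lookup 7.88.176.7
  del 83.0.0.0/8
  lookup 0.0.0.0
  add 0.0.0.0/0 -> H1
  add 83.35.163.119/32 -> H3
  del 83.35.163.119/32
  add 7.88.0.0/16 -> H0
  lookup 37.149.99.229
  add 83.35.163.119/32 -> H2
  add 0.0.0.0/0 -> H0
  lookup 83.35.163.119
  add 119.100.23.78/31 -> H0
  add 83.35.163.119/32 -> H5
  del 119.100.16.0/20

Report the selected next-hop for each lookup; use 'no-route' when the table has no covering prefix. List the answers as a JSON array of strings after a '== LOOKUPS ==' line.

Process each operation:
  add 37.156.0.0/17 -> H2 at depth 17
  del 37.156.0.0/17 (clear depth 17)
  add 7.88.186.27/32 -> H4 at depth 32
  lookup 7.88.186.27: bits 00000111010110001011101000011011 walk d0:-→d1:-→d2:-→d3:-→d4:-→d5:-→d6:-→d7:-→d8:-→d9:-→d10:-→d11:-→d12:-→d13:-→d14:-→d15:-→d16:-→d17:-→d18:-→d19:-→d20:-→d21:-→d22:-→d23:-→d24:-→d25:-→d26:-→d27:-→d28:-→d29:-→d30:-→d31:-→d32:H4 -> H4
  add 0.0.0.0/1 -> H0 at depth 1
  add 7.80.0.0/12 -> H4 at depth 12
  lookup 32.238.200.251: bits 00100 walk d0:-→d1:H0→d2:-→d3:-→d4:-→d5:- -> H0
  add 119.100.16.0/20 -> H5 at depth 20
  add 0.0.0.0/0 -> H6 at depth 0
  lookup 183.9.20.226: bits ε walk d0:H6 -> H6
  add 37.144.0.0/12 -> H5 at depth 12
  add 83.0.0.0/8 -> H0 at depth 8
  lookup 37.144.0.8: bits 001001011001 walk d0:H6→d1:H0→d2:-→d3:-→d4:-→d5:-→d6:-→d7:-→d8:-→d9:-→d10:-→d11:-→d12:H5 -> H5
  add 7.88.176.0/20 -> H4 at depth 20
  lookup 7.88.186.27: bits 00000111010110001011101000011011 walk d0:H6→d1:H0→d2:-→d3:-→d4:-→d5:-→d6:-→d7:-→d8:-→d9:-→d10:-→d11:-→d12:H4→d13:-→d14:-→d15:-→d16:-→d17:-→d18:-→d19:-→d20:H4→d21:-→d22:-→d23:-→d24:-→d25:-→d26:-→d27:-→d28:-→d29:-→d30:-→d31:-→d32:H4 -> H4
  lookup 7.88.176.7: bits 00000111010110001011 walk d0:H6→d1:H0→d2:-→d3:-→d4:-→d5:-→d6:-→d7:-→d8:-→d9:-→d10:-→d11:-→d12:H4→d13:-→d14:-→d15:-→d16:-→d17:-→d18:-→d19:-→d20:H4 -> H4
  del 83.0.0.0/8 (clear depth 8)
  lookup 0.0.0.0: bits 00000 walk d0:H6→d1:H0→d2:-→d3:-→d4:-→d5:- -> H0
  add 0.0.0.0/0 -> H1 at depth 0
  add 83.35.163.119/32 -> H3 at depth 32
  del 83.35.163.119/32 (clear depth 32)
  add 7.88.0.0/16 -> H0 at depth 16
  lookup 37.149.99.229: bits 001001011001 walk d0:H1→d1:H0→d2:-→d3:-→d4:-→d5:-→d6:-→d7:-→d8:-→d9:-→d10:-→d11:-→d12:H5 -> H5
  add 83.35.163.119/32 -> H2 at depth 32
  add 0.0.0.0/0 -> H0 at depth 0
  lookup 83.35.163.119: bits 01010011001000111010001101110111 walk d0:H0→d1:H0→d2:-→d3:-→d4:-→d5:-→d6:-→d7:-→d8:-→d9:-→d10:-→d11:-→d12:-→d13:-→d14:-→d15:-→d16:-→d17:-→d18:-→d19:-→d20:-→d21:-→d22:-→d23:-→d24:-→d25:-→d26:-→d27:-→d28:-→d29:-→d30:-→d31:-→d32:H2 -> H2
  add 119.100.23.78/31 -> H0 at depth 31
  add 83.35.163.119/32 -> H5 at depth 32
  del 119.100.16.0/20 (clear depth 20)

== LOOKUPS ==
["H4","H0","H6","H5","H4","H4","H0","H5","H2"]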